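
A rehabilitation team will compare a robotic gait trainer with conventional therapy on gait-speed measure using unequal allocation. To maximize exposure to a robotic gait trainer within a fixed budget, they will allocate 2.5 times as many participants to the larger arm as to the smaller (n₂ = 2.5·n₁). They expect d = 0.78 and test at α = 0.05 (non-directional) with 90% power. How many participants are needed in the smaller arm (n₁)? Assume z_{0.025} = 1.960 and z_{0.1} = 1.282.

With allocation ratio k = n₂/n₁ = 2.5, Var(x̄₁−x̄₂) = σ²(1/n₁ + 1/(k·n₁)) = σ²·(k+1)/(k·n₁).
So n₁ = (1 + 1/k)·((z_{α/2} + z_β)/d)² = 1.400 × (3.242/0.78)².
n₁ = 1.400 × 17.28 = 24.2.
Round up: n₁ = 25, giving n₂ = ⌈2.5 × 25⌉ = ⌈62.5⌉ = 63.

n₁ = 25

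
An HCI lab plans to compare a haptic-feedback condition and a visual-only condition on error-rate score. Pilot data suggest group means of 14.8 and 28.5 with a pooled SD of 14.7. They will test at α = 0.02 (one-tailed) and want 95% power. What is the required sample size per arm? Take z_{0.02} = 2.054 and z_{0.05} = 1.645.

n = 32 per group

Cohen's d = |M₁ − M₂| / SD_pooled = |14.8 − 28.5| / 14.7 = 13.7 / 14.7 = 0.932.
For two independent groups with equal n: n = 2·((z_{α} + z_β) / d)².
z_{α} + z_β = 2.054 + 1.645 = 3.699.
n = 2 × (3.699 / 0.932)² = 2 × 3.969² = 2 × 15.75 = 31.5.
Round up to the next whole participant.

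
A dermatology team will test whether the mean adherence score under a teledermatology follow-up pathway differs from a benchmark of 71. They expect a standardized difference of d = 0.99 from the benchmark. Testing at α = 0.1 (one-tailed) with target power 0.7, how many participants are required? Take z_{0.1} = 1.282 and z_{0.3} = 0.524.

n = 4

For a one-sample test: n = ((z_{α} + z_β) / d)².
z_{α} + z_β = 1.282 + 0.524 = 1.806.
n = (1.806 / 0.99)² = 1.824² = 3.33.
Round up.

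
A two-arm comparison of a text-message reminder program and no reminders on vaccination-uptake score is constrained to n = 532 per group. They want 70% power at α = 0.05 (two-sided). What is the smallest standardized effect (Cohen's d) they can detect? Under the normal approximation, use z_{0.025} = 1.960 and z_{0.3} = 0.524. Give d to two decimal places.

For two independent groups of n = 532 each: d_min = (z_{α/2} + z_β)·√(2/n).
z-sum = 1.960 + 0.524 = 2.484.
d_min = 2.484 × √(2/532) = 2.484 × 0.0613 = 0.152.

d_min ≈ 0.15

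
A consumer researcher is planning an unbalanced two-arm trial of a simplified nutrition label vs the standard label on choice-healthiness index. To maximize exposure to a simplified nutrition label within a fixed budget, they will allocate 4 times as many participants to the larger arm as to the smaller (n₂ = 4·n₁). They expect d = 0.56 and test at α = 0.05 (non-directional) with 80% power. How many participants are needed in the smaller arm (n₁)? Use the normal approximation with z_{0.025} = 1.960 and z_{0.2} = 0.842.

n₁ = 32

With allocation ratio k = n₂/n₁ = 4, Var(x̄₁−x̄₂) = σ²(1/n₁ + 1/(k·n₁)) = σ²·(k+1)/(k·n₁).
So n₁ = (1 + 1/k)·((z_{α/2} + z_β)/d)² = 1.250 × (2.802/0.56)².
n₁ = 1.250 × 25.04 = 31.3.
Round up: n₁ = 32, giving n₂ = 4 × 32 = 128.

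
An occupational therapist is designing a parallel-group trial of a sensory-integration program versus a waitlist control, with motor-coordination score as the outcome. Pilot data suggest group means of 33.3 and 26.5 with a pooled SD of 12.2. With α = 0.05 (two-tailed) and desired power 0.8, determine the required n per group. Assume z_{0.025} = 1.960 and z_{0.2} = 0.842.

n = 51 per group

Cohen's d = |M₁ − M₂| / SD_pooled = |33.3 − 26.5| / 12.2 = 6.8 / 12.2 = 0.557.
For two independent groups with equal n: n = 2·((z_{α/2} + z_β) / d)².
z_{α/2} + z_β = 1.960 + 0.842 = 2.802.
n = 2 × (2.802 / 0.557)² = 2 × 5.031² = 2 × 25.31 = 50.6.
Round up to the next whole participant.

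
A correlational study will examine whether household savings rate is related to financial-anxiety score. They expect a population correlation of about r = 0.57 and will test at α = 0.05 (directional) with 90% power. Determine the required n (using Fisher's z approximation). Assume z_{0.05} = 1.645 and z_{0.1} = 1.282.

Fisher's z: C = ½·ln((1+r)/(1−r)) = ½·ln(3.6512) = 0.6475.
n = ((z_{α} + z_β)/C)² + 3.
(1.645 + 1.282) / 0.6475 = 2.927 / 0.6475 = 4.520.
n = 4.520² + 3 = 20.43 + 3 = 23.4.
Round up.

n = 24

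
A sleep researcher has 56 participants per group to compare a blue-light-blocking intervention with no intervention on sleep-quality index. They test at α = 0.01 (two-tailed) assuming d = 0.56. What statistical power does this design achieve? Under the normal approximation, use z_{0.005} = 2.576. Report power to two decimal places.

power ≈ 0.65

For two equal groups, power = Φ(d·√(n/2) − z_{α/2}).
d·√(n/2) = 0.56 × √(56/2) = 0.56 × 5.292 = 2.963.
z_β = 2.963 − 2.576 = 0.387.
Power = Φ(0.387) = 0.651.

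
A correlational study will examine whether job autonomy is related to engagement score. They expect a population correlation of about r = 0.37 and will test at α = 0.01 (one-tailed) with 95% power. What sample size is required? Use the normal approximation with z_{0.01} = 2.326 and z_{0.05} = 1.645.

n = 108

Fisher's z: C = ½·ln((1+r)/(1−r)) = ½·ln(2.1746) = 0.3884.
n = ((z_{α} + z_β)/C)² + 3.
(2.326 + 1.645) / 0.3884 = 3.971 / 0.3884 = 10.224.
n = 10.224² + 3 = 104.53 + 3 = 107.5.
Round up.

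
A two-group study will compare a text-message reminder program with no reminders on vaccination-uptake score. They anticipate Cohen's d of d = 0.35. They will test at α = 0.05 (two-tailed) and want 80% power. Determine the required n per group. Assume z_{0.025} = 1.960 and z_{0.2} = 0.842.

n = 129 per group

For two independent groups with equal n: n = 2·((z_{α/2} + z_β) / d)².
z_{α/2} + z_β = 1.960 + 0.842 = 2.802.
n = 2 × (2.802 / 0.35)² = 2 × 8.006² = 2 × 64.09 = 128.2.
Round up to the next whole participant.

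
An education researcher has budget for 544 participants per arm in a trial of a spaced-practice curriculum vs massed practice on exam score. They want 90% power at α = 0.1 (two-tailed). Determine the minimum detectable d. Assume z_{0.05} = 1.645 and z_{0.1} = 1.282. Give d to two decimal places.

d_min ≈ 0.18

For two independent groups of n = 544 each: d_min = (z_{α/2} + z_β)·√(2/n).
z-sum = 1.645 + 1.282 = 2.927.
d_min = 2.927 × √(2/544) = 2.927 × 0.0606 = 0.177.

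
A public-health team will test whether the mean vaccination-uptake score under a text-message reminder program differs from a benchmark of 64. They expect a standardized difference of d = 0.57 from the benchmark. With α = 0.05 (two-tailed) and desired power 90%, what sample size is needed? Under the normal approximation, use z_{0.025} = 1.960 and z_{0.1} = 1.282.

For a one-sample test: n = ((z_{α/2} + z_β) / d)².
z_{α/2} + z_β = 1.960 + 1.282 = 3.242.
n = (3.242 / 0.57)² = 5.688² = 32.35.
Round up.

n = 33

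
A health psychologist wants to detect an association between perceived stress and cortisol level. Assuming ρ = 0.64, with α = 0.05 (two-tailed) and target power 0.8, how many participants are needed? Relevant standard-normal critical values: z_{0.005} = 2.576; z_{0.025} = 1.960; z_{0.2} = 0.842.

Fisher's z: C = ½·ln((1+r)/(1−r)) = ½·ln(4.5556) = 0.7582.
n = ((z_{α/2} + z_β)/C)² + 3.
(1.960 + 0.842) / 0.7582 = 2.802 / 0.7582 = 3.696.
n = 3.696² + 3 = 13.66 + 3 = 16.7.
Round up.

n = 17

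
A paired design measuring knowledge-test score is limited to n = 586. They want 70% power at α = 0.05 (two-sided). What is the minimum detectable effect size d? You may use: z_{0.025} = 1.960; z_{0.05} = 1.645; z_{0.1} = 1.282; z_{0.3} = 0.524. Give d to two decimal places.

For a single sample (or paired design) of n = 586: d_min = (z_{α/2} + z_β)/√n.
z-sum = 1.960 + 0.524 = 2.484.
d_min = 2.484 / √586 = 2.484 / 24.207 = 0.103.

d_min ≈ 0.10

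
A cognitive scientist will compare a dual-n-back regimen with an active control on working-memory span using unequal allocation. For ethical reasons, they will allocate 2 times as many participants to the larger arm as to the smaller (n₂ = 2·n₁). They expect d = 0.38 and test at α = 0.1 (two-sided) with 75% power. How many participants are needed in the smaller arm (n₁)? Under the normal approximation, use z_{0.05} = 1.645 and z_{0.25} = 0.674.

n₁ = 56

With allocation ratio k = n₂/n₁ = 2, Var(x̄₁−x̄₂) = σ²(1/n₁ + 1/(k·n₁)) = σ²·(k+1)/(k·n₁).
So n₁ = (1 + 1/k)·((z_{α/2} + z_β)/d)² = 1.500 × (2.319/0.38)².
n₁ = 1.500 × 37.24 = 55.9.
Round up: n₁ = 56, giving n₂ = 2 × 56 = 112.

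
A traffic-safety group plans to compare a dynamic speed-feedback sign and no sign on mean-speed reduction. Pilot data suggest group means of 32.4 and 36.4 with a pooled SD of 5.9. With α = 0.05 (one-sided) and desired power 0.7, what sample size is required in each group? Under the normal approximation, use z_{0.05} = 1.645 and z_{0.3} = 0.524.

Cohen's d = |M₁ − M₂| / SD_pooled = |32.4 − 36.4| / 5.9 = 4.0 / 5.9 = 0.678.
For two independent groups with equal n: n = 2·((z_{α} + z_β) / d)².
z_{α} + z_β = 1.645 + 0.524 = 2.169.
n = 2 × (2.169 / 0.678)² = 2 × 3.199² = 2 × 10.23 = 20.5.
Round up to the next whole participant.

n = 21 per group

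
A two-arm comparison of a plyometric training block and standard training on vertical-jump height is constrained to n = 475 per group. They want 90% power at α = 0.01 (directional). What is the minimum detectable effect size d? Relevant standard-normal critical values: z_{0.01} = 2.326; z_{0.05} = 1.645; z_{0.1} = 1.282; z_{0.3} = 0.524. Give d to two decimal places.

For two independent groups of n = 475 each: d_min = (z_{α} + z_β)·√(2/n).
z-sum = 2.326 + 1.282 = 3.608.
d_min = 3.608 × √(2/475) = 3.608 × 0.0649 = 0.234.

d_min ≈ 0.23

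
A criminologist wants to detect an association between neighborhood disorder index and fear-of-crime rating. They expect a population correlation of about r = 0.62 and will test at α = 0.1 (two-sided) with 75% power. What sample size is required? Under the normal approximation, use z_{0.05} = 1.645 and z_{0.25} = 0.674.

n = 14

Fisher's z: C = ½·ln((1+r)/(1−r)) = ½·ln(4.2632) = 0.7250.
n = ((z_{α/2} + z_β)/C)² + 3.
(1.645 + 0.674) / 0.7250 = 2.319 / 0.7250 = 3.199.
n = 3.199² + 3 = 10.23 + 3 = 13.2.
Round up.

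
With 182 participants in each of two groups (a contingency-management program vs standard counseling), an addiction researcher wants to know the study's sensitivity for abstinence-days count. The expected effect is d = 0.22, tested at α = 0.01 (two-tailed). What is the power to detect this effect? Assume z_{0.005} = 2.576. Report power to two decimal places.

For two equal groups, power = Φ(d·√(n/2) − z_{α/2}).
d·√(n/2) = 0.22 × √(182/2) = 0.22 × 9.539 = 2.099.
z_β = 2.099 − 2.576 = -0.477.
Power = Φ(-0.477) = 0.317.

power ≈ 0.32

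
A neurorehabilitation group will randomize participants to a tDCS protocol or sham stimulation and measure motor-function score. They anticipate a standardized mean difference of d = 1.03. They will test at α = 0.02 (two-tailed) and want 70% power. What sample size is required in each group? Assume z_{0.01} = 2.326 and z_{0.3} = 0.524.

n = 16 per group

For two independent groups with equal n: n = 2·((z_{α/2} + z_β) / d)².
z_{α/2} + z_β = 2.326 + 0.524 = 2.850.
n = 2 × (2.850 / 1.03)² = 2 × 2.767² = 2 × 7.66 = 15.3.
Round up to the next whole participant.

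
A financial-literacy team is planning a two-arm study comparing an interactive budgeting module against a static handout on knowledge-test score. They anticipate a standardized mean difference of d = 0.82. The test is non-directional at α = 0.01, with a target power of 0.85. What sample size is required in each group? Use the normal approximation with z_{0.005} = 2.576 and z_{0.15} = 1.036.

n = 39 per group

For two independent groups with equal n: n = 2·((z_{α/2} + z_β) / d)².
z_{α/2} + z_β = 2.576 + 1.036 = 3.612.
n = 2 × (3.612 / 0.82)² = 2 × 4.405² = 2 × 19.40 = 38.8.
Round up to the next whole participant.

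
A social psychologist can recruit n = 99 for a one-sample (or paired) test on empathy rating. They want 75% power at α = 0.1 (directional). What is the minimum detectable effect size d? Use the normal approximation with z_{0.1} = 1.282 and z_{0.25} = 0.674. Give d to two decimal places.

For a single sample (or paired design) of n = 99: d_min = (z_{α} + z_β)/√n.
z-sum = 1.282 + 0.674 = 1.956.
d_min = 1.956 / √99 = 1.956 / 9.950 = 0.197.

d_min ≈ 0.20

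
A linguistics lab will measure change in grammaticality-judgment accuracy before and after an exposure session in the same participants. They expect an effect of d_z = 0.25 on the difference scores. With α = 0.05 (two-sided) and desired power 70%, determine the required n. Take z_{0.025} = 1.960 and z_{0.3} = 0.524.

n = 99 pairs

For a paired (one-sample on differences) test: n = ((z_{α/2} + z_β) / d)².
z_{α/2} + z_β = 1.960 + 0.524 = 2.484.
n = (2.484 / 0.25)² = 9.936² = 98.72.
Round up.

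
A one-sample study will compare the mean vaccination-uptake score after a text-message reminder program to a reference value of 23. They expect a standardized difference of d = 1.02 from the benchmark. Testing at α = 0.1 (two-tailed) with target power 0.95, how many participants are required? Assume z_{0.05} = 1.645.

For a one-sample test: n = ((z_{α/2} + z_β) / d)².
z_{α/2} + z_β = 1.645 + 1.645 = 3.290.
n = (3.290 / 1.02)² = 3.225² = 10.40.
Round up.

n = 11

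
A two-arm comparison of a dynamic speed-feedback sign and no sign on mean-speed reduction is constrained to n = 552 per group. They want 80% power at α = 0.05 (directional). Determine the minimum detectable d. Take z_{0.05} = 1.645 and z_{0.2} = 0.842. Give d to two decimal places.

For two independent groups of n = 552 each: d_min = (z_{α} + z_β)·√(2/n).
z-sum = 1.645 + 0.842 = 2.487.
d_min = 2.487 × √(2/552) = 2.487 × 0.0602 = 0.150.

d_min ≈ 0.15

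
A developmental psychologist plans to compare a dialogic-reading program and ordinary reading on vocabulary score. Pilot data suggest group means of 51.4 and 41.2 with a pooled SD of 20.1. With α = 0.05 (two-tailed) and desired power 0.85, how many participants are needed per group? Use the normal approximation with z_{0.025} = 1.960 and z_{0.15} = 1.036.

n = 70 per group

Cohen's d = |M₁ − M₂| / SD_pooled = |51.4 − 41.2| / 20.1 = 10.2 / 20.1 = 0.507.
For two independent groups with equal n: n = 2·((z_{α/2} + z_β) / d)².
z_{α/2} + z_β = 1.960 + 1.036 = 2.996.
n = 2 × (2.996 / 0.507)² = 2 × 5.909² = 2 × 34.92 = 69.8.
Round up to the next whole participant.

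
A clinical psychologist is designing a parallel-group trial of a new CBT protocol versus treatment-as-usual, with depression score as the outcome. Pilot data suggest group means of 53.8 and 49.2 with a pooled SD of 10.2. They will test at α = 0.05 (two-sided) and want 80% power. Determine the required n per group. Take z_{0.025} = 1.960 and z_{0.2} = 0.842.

Cohen's d = |M₁ − M₂| / SD_pooled = |53.8 − 49.2| / 10.2 = 4.6 / 10.2 = 0.451.
For two independent groups with equal n: n = 2·((z_{α/2} + z_β) / d)².
z_{α/2} + z_β = 1.960 + 0.842 = 2.802.
n = 2 × (2.802 / 0.451)² = 2 × 6.213² = 2 × 38.60 = 77.2.
Round up to the next whole participant.

n = 78 per group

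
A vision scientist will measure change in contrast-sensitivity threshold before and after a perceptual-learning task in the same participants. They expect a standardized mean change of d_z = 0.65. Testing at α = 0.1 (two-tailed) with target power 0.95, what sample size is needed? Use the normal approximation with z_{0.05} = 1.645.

n = 26 pairs

For a paired (one-sample on differences) test: n = ((z_{α/2} + z_β) / d)².
z_{α/2} + z_β = 1.645 + 1.645 = 3.290.
n = (3.290 / 0.65)² = 5.062² = 25.62.
Round up.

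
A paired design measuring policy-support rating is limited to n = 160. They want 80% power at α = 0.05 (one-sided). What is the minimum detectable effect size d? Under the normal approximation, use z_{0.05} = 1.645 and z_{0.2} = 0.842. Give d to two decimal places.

For a single sample (or paired design) of n = 160: d_min = (z_{α} + z_β)/√n.
z-sum = 1.645 + 0.842 = 2.487.
d_min = 2.487 / √160 = 2.487 / 12.649 = 0.197.

d_min ≈ 0.20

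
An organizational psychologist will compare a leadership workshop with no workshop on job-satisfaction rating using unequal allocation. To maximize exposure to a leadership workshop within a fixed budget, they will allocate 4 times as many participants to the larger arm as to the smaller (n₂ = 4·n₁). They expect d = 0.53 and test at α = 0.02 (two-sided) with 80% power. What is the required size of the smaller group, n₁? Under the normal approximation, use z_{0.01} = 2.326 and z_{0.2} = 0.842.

With allocation ratio k = n₂/n₁ = 4, Var(x̄₁−x̄₂) = σ²(1/n₁ + 1/(k·n₁)) = σ²·(k+1)/(k·n₁).
So n₁ = (1 + 1/k)·((z_{α/2} + z_β)/d)² = 1.250 × (3.168/0.53)².
n₁ = 1.250 × 35.73 = 44.7.
Round up: n₁ = 45, giving n₂ = 4 × 45 = 180.

n₁ = 45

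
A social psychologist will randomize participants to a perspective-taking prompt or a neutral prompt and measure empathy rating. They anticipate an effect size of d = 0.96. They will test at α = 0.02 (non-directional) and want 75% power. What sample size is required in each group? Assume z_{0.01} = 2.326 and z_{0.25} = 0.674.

n = 20 per group

For two independent groups with equal n: n = 2·((z_{α/2} + z_β) / d)².
z_{α/2} + z_β = 2.326 + 0.674 = 3.000.
n = 2 × (3.000 / 0.96)² = 2 × 3.125² = 2 × 9.77 = 19.5.
Round up to the next whole participant.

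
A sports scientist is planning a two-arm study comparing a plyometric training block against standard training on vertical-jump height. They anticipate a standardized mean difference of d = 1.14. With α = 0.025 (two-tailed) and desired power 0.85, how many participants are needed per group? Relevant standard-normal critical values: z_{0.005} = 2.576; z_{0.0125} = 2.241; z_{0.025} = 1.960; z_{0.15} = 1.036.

n = 17 per group

For two independent groups with equal n: n = 2·((z_{α/2} + z_β) / d)².
z_{α/2} + z_β = 2.241 + 1.036 = 3.277.
n = 2 × (3.277 / 1.14)² = 2 × 2.875² = 2 × 8.26 = 16.5.
Round up to the next whole participant.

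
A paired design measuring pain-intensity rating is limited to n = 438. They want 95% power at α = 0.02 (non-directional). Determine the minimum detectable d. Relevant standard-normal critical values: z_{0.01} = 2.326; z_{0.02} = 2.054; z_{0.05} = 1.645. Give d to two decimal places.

d_min ≈ 0.19

For a single sample (or paired design) of n = 438: d_min = (z_{α/2} + z_β)/√n.
z-sum = 2.326 + 1.645 = 3.971.
d_min = 3.971 / √438 = 3.971 / 20.928 = 0.190.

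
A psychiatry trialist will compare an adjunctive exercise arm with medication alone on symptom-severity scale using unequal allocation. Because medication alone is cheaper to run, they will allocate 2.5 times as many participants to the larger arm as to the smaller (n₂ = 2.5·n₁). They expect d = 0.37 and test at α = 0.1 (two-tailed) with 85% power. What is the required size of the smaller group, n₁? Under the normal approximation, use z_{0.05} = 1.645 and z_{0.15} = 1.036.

With allocation ratio k = n₂/n₁ = 2.5, Var(x̄₁−x̄₂) = σ²(1/n₁ + 1/(k·n₁)) = σ²·(k+1)/(k·n₁).
So n₁ = (1 + 1/k)·((z_{α/2} + z_β)/d)² = 1.400 × (2.681/0.37)².
n₁ = 1.400 × 52.50 = 73.5.
Round up: n₁ = 74, giving n₂ = 2.5 × 74 = 185.

n₁ = 74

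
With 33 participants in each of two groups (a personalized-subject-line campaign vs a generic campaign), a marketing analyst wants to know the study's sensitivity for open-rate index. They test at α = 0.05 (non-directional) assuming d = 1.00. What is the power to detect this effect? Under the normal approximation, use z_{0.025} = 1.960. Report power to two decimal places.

For two equal groups, power = Φ(d·√(n/2) − z_{α/2}).
d·√(n/2) = 1.00 × √(33/2) = 1.00 × 4.062 = 4.062.
z_β = 4.062 − 1.960 = 2.102.
Power = Φ(2.102) = 0.982.

power ≈ 0.98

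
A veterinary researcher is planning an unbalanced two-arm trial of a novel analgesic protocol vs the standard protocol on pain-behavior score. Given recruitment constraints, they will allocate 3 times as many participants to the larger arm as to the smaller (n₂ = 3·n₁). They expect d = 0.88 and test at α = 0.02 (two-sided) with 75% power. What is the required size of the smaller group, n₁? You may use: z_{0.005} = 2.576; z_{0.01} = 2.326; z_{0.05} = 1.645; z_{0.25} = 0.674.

n₁ = 16

With allocation ratio k = n₂/n₁ = 3, Var(x̄₁−x̄₂) = σ²(1/n₁ + 1/(k·n₁)) = σ²·(k+1)/(k·n₁).
So n₁ = (1 + 1/k)·((z_{α/2} + z_β)/d)² = 1.333 × (3.000/0.88)².
n₁ = 1.333 × 11.62 = 15.5.
Round up: n₁ = 16, giving n₂ = 3 × 16 = 48.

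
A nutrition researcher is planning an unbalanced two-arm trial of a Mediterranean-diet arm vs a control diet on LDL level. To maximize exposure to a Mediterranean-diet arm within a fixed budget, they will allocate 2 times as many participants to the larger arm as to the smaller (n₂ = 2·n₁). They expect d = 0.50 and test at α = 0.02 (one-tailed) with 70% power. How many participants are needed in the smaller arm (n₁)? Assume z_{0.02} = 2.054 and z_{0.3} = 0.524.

With allocation ratio k = n₂/n₁ = 2, Var(x̄₁−x̄₂) = σ²(1/n₁ + 1/(k·n₁)) = σ²·(k+1)/(k·n₁).
So n₁ = (1 + 1/k)·((z_{α} + z_β)/d)² = 1.500 × (2.578/0.50)².
n₁ = 1.500 × 26.58 = 39.9.
Round up: n₁ = 40, giving n₂ = 2 × 40 = 80.

n₁ = 40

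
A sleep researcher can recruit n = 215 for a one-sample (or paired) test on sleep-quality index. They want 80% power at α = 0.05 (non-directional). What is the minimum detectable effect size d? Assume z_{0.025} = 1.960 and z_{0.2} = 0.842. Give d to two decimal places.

d_min ≈ 0.19

For a single sample (or paired design) of n = 215: d_min = (z_{α/2} + z_β)/√n.
z-sum = 1.960 + 0.842 = 2.802.
d_min = 2.802 / √215 = 2.802 / 14.663 = 0.191.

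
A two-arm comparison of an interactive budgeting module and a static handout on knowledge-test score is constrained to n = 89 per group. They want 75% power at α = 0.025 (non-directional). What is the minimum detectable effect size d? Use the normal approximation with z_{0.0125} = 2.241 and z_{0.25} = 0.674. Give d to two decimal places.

For two independent groups of n = 89 each: d_min = (z_{α/2} + z_β)·√(2/n).
z-sum = 2.241 + 0.674 = 2.915.
d_min = 2.915 × √(2/89) = 2.915 × 0.1499 = 0.437.

d_min ≈ 0.44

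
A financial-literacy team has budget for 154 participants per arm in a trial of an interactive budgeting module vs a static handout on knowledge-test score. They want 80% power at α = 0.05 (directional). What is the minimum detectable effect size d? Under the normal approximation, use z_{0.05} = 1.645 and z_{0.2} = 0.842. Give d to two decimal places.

d_min ≈ 0.28

For two independent groups of n = 154 each: d_min = (z_{α} + z_β)·√(2/n).
z-sum = 1.645 + 0.842 = 2.487.
d_min = 2.487 × √(2/154) = 2.487 × 0.1140 = 0.283.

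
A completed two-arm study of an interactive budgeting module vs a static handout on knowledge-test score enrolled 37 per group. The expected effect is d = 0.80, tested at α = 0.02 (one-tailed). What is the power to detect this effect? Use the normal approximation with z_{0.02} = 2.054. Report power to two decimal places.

For two equal groups, power = Φ(d·√(n/2) − z_{α}).
d·√(n/2) = 0.80 × √(37/2) = 0.80 × 4.301 = 3.441.
z_β = 3.441 − 2.054 = 1.387.
Power = Φ(1.387) = 0.917.

power ≈ 0.92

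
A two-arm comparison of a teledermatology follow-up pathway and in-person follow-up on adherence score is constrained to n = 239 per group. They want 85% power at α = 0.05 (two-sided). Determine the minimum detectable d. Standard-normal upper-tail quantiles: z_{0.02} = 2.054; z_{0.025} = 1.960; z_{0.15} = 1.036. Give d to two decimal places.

For two independent groups of n = 239 each: d_min = (z_{α/2} + z_β)·√(2/n).
z-sum = 1.960 + 1.036 = 2.996.
d_min = 2.996 × √(2/239) = 2.996 × 0.0915 = 0.274.

d_min ≈ 0.27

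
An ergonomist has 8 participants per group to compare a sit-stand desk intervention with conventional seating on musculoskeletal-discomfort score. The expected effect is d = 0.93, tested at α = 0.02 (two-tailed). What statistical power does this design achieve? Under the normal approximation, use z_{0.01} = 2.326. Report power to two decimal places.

For two equal groups, power = Φ(d·√(n/2) − z_{α/2}).
d·√(n/2) = 0.93 × √(8/2) = 0.93 × 2.000 = 1.860.
z_β = 1.860 − 2.326 = -0.466.
Power = Φ(-0.466) = 0.321.

power ≈ 0.32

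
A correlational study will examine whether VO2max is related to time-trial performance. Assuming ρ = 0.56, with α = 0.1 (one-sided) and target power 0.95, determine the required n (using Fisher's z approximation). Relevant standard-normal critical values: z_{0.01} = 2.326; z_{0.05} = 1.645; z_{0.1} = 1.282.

Fisher's z: C = ½·ln((1+r)/(1−r)) = ½·ln(3.5455) = 0.6328.
n = ((z_{α} + z_β)/C)² + 3.
(1.282 + 1.645) / 0.6328 = 2.927 / 0.6328 = 4.625.
n = 4.625² + 3 = 21.40 + 3 = 24.4.
Round up.

n = 25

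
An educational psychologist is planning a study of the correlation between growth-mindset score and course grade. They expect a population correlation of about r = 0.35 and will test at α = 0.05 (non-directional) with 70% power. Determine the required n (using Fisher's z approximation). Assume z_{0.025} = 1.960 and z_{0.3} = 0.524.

n = 50

Fisher's z: C = ½·ln((1+r)/(1−r)) = ½·ln(2.0769) = 0.3654.
n = ((z_{α/2} + z_β)/C)² + 3.
(1.960 + 0.524) / 0.3654 = 2.484 / 0.3654 = 6.798.
n = 6.798² + 3 = 46.21 + 3 = 49.2.
Round up.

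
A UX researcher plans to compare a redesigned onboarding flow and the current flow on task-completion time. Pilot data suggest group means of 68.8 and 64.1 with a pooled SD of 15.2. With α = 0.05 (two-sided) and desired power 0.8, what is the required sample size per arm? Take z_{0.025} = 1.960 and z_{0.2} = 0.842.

Cohen's d = |M₁ − M₂| / SD_pooled = |68.8 − 64.1| / 15.2 = 4.7 / 15.2 = 0.309.
For two independent groups with equal n: n = 2·((z_{α/2} + z_β) / d)².
z_{α/2} + z_β = 1.960 + 0.842 = 2.802.
n = 2 × (2.802 / 0.309)² = 2 × 9.068² = 2 × 82.23 = 164.5.
Round up to the next whole participant.

n = 165 per group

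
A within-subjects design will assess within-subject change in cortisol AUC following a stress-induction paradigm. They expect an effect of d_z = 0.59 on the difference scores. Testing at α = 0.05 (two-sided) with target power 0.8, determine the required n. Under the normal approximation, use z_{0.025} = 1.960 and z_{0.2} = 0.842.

For a paired (one-sample on differences) test: n = ((z_{α/2} + z_β) / d)².
z_{α/2} + z_β = 1.960 + 0.842 = 2.802.
n = (2.802 / 0.59)² = 4.749² = 22.55.
Round up.

n = 23 pairs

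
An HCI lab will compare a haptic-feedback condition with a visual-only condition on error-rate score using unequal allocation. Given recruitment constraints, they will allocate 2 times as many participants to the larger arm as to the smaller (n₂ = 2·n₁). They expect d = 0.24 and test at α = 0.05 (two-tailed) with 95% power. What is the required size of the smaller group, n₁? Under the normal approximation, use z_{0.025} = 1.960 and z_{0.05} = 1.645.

n₁ = 339

With allocation ratio k = n₂/n₁ = 2, Var(x̄₁−x̄₂) = σ²(1/n₁ + 1/(k·n₁)) = σ²·(k+1)/(k·n₁).
So n₁ = (1 + 1/k)·((z_{α/2} + z_β)/d)² = 1.500 × (3.605/0.24)².
n₁ = 1.500 × 225.63 = 338.4.
Round up: n₁ = 339, giving n₂ = 2 × 339 = 678.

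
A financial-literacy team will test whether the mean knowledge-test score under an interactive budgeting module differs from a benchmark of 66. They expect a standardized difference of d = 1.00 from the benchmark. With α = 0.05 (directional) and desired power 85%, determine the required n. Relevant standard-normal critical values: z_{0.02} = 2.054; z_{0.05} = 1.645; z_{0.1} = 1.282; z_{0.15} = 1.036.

n = 8

For a one-sample test: n = ((z_{α} + z_β) / d)².
z_{α} + z_β = 1.645 + 1.036 = 2.681.
n = (2.681 / 1.00)² = 2.681² = 7.19.
Round up.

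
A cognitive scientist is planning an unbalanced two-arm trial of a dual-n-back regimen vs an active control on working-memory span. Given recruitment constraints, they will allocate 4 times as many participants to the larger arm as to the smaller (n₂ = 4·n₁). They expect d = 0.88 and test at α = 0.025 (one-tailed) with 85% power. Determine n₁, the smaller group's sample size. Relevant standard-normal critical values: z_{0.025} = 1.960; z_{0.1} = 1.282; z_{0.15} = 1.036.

n₁ = 15

With allocation ratio k = n₂/n₁ = 4, Var(x̄₁−x̄₂) = σ²(1/n₁ + 1/(k·n₁)) = σ²·(k+1)/(k·n₁).
So n₁ = (1 + 1/k)·((z_{α} + z_β)/d)² = 1.250 × (2.996/0.88)².
n₁ = 1.250 × 11.59 = 14.5.
Round up: n₁ = 15, giving n₂ = 4 × 15 = 60.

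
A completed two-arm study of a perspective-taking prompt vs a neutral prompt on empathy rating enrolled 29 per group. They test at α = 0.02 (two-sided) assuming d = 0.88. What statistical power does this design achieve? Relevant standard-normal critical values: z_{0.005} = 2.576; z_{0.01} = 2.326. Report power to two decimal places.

power ≈ 0.85

For two equal groups, power = Φ(d·√(n/2) − z_{α/2}).
d·√(n/2) = 0.88 × √(29/2) = 0.88 × 3.808 = 3.351.
z_β = 3.351 − 2.326 = 1.025.
Power = Φ(1.025) = 0.847.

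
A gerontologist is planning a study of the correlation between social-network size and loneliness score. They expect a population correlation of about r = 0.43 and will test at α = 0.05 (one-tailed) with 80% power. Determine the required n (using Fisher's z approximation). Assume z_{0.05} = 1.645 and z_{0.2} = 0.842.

n = 33

Fisher's z: C = ½·ln((1+r)/(1−r)) = ½·ln(2.5088) = 0.4599.
n = ((z_{α} + z_β)/C)² + 3.
(1.645 + 0.842) / 0.4599 = 2.487 / 0.4599 = 5.408.
n = 5.408² + 3 = 29.24 + 3 = 32.2.
Round up.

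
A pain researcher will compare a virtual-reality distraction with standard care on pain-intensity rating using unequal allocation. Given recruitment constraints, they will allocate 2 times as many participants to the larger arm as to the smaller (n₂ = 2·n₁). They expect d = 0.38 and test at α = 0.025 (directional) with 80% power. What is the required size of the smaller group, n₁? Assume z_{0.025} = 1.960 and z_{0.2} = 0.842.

n₁ = 82

With allocation ratio k = n₂/n₁ = 2, Var(x̄₁−x̄₂) = σ²(1/n₁ + 1/(k·n₁)) = σ²·(k+1)/(k·n₁).
So n₁ = (1 + 1/k)·((z_{α} + z_β)/d)² = 1.500 × (2.802/0.38)².
n₁ = 1.500 × 54.37 = 81.6.
Round up: n₁ = 82, giving n₂ = 2 × 82 = 164.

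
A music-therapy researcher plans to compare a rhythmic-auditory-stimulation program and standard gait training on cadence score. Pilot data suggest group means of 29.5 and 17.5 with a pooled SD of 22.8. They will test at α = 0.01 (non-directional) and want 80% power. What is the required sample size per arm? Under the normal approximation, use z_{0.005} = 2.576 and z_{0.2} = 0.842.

n = 85 per group

Cohen's d = |M₁ − M₂| / SD_pooled = |29.5 − 17.5| / 22.8 = 12.0 / 22.8 = 0.526.
For two independent groups with equal n: n = 2·((z_{α/2} + z_β) / d)².
z_{α/2} + z_β = 2.576 + 0.842 = 3.418.
n = 2 × (3.418 / 0.526)² = 2 × 6.498² = 2 × 42.23 = 84.5.
Round up to the next whole participant.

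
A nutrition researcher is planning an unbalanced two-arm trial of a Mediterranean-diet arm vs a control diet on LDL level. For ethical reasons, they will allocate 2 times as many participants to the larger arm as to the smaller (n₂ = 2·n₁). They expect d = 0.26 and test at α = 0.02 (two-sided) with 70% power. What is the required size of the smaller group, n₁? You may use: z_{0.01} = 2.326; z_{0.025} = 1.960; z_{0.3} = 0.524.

With allocation ratio k = n₂/n₁ = 2, Var(x̄₁−x̄₂) = σ²(1/n₁ + 1/(k·n₁)) = σ²·(k+1)/(k·n₁).
So n₁ = (1 + 1/k)·((z_{α/2} + z_β)/d)² = 1.500 × (2.850/0.26)².
n₁ = 1.500 × 120.16 = 180.2.
Round up: n₁ = 181, giving n₂ = 2 × 181 = 362.

n₁ = 181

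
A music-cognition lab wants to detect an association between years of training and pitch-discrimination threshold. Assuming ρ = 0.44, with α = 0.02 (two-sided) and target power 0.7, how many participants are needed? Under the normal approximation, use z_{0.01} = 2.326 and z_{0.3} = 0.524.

n = 40

Fisher's z: C = ½·ln((1+r)/(1−r)) = ½·ln(2.5714) = 0.4722.
n = ((z_{α/2} + z_β)/C)² + 3.
(2.326 + 0.524) / 0.4722 = 2.850 / 0.4722 = 6.036.
n = 6.036² + 3 = 36.43 + 3 = 39.4.
Round up.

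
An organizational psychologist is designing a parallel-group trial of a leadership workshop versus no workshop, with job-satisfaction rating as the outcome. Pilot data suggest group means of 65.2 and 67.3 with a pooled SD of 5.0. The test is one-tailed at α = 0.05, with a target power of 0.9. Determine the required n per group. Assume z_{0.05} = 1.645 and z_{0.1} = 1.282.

n = 98 per group

Cohen's d = |M₁ − M₂| / SD_pooled = |65.2 − 67.3| / 5.0 = 2.1 / 5.0 = 0.420.
For two independent groups with equal n: n = 2·((z_{α} + z_β) / d)².
z_{α} + z_β = 1.645 + 1.282 = 2.927.
n = 2 × (2.927 / 0.420)² = 2 × 6.969² = 2 × 48.57 = 97.1.
Round up to the next whole participant.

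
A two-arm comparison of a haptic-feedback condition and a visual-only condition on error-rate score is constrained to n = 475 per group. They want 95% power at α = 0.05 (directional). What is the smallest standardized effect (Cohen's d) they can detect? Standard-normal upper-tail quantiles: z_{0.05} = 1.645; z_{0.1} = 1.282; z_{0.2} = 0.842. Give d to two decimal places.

For two independent groups of n = 475 each: d_min = (z_{α} + z_β)·√(2/n).
z-sum = 1.645 + 1.645 = 3.290.
d_min = 3.290 × √(2/475) = 3.290 × 0.0649 = 0.213.

d_min ≈ 0.21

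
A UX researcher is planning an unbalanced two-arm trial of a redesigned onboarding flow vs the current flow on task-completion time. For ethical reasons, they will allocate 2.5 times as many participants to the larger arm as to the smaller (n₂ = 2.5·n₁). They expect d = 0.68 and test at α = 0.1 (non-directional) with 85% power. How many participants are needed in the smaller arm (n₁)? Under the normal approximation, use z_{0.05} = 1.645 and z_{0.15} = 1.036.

n₁ = 22

With allocation ratio k = n₂/n₁ = 2.5, Var(x̄₁−x̄₂) = σ²(1/n₁ + 1/(k·n₁)) = σ²·(k+1)/(k·n₁).
So n₁ = (1 + 1/k)·((z_{α/2} + z_β)/d)² = 1.400 × (2.681/0.68)².
n₁ = 1.400 × 15.54 = 21.8.
Round up: n₁ = 22, giving n₂ = 2.5 × 22 = 55.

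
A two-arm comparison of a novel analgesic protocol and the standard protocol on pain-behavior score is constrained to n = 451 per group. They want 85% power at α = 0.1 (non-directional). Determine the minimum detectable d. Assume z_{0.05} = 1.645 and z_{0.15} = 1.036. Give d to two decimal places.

d_min ≈ 0.18

For two independent groups of n = 451 each: d_min = (z_{α/2} + z_β)·√(2/n).
z-sum = 1.645 + 1.036 = 2.681.
d_min = 2.681 × √(2/451) = 2.681 × 0.0666 = 0.179.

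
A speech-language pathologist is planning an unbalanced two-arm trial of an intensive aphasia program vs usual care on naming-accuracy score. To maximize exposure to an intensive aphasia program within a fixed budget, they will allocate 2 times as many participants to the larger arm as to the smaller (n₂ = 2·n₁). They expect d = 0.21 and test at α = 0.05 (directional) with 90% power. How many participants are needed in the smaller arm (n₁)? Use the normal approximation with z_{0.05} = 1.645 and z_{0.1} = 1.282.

n₁ = 292

With allocation ratio k = n₂/n₁ = 2, Var(x̄₁−x̄₂) = σ²(1/n₁ + 1/(k·n₁)) = σ²·(k+1)/(k·n₁).
So n₁ = (1 + 1/k)·((z_{α} + z_β)/d)² = 1.500 × (2.927/0.21)².
n₁ = 1.500 × 194.27 = 291.4.
Round up: n₁ = 292, giving n₂ = 2 × 292 = 584.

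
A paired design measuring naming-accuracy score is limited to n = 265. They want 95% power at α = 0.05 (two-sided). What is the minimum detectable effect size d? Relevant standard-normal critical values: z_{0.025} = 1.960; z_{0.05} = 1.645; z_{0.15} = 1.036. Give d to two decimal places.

d_min ≈ 0.22

For a single sample (or paired design) of n = 265: d_min = (z_{α/2} + z_β)/√n.
z-sum = 1.960 + 1.645 = 3.605.
d_min = 3.605 / √265 = 3.605 / 16.279 = 0.221.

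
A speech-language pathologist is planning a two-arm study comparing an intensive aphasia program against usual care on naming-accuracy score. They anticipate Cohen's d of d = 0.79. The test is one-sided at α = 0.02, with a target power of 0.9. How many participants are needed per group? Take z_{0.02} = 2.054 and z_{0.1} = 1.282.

For two independent groups with equal n: n = 2·((z_{α} + z_β) / d)².
z_{α} + z_β = 2.054 + 1.282 = 3.336.
n = 2 × (3.336 / 0.79)² = 2 × 4.223² = 2 × 17.83 = 35.7.
Round up to the next whole participant.

n = 36 per group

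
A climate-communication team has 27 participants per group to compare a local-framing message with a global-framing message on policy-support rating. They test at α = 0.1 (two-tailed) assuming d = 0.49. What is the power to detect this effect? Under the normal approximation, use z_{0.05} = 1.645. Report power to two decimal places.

For two equal groups, power = Φ(d·√(n/2) − z_{α/2}).
d·√(n/2) = 0.49 × √(27/2) = 0.49 × 3.674 = 1.800.
z_β = 1.800 − 1.645 = 0.155.
Power = Φ(0.155) = 0.562.

power ≈ 0.56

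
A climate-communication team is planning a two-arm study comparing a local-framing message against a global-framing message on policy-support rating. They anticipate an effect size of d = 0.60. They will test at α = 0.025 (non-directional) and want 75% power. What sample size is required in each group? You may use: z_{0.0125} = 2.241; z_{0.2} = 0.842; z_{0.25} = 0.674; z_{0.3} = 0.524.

For two independent groups with equal n: n = 2·((z_{α/2} + z_β) / d)².
z_{α/2} + z_β = 2.241 + 0.674 = 2.915.
n = 2 × (2.915 / 0.60)² = 2 × 4.858² = 2 × 23.60 = 47.2.
Round up to the next whole participant.

n = 48 per group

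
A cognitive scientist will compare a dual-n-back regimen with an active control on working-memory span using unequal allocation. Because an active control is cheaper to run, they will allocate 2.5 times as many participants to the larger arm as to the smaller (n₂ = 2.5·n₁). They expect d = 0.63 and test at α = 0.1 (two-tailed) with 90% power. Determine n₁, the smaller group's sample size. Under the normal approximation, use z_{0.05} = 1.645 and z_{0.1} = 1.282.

n₁ = 31

With allocation ratio k = n₂/n₁ = 2.5, Var(x̄₁−x̄₂) = σ²(1/n₁ + 1/(k·n₁)) = σ²·(k+1)/(k·n₁).
So n₁ = (1 + 1/k)·((z_{α/2} + z_β)/d)² = 1.400 × (2.927/0.63)².
n₁ = 1.400 × 21.59 = 30.2.
Round up: n₁ = 31, giving n₂ = ⌈2.5 × 31⌉ = ⌈77.5⌉ = 78.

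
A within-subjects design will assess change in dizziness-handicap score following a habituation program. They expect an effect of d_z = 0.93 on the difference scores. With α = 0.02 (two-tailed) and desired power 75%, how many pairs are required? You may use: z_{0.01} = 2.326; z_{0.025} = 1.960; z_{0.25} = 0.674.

n = 11 pairs

For a paired (one-sample on differences) test: n = ((z_{α/2} + z_β) / d)².
z_{α/2} + z_β = 2.326 + 0.674 = 3.000.
n = (3.000 / 0.93)² = 3.226² = 10.41.
Round up.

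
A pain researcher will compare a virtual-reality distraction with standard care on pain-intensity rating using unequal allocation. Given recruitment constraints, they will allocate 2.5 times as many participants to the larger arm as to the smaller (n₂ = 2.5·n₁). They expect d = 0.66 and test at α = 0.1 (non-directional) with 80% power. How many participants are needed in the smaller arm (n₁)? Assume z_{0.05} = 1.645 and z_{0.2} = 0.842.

With allocation ratio k = n₂/n₁ = 2.5, Var(x̄₁−x̄₂) = σ²(1/n₁ + 1/(k·n₁)) = σ²·(k+1)/(k·n₁).
So n₁ = (1 + 1/k)·((z_{α/2} + z_β)/d)² = 1.400 × (2.487/0.66)².
n₁ = 1.400 × 14.20 = 19.9.
Round up: n₁ = 20, giving n₂ = 2.5 × 20 = 50.

n₁ = 20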